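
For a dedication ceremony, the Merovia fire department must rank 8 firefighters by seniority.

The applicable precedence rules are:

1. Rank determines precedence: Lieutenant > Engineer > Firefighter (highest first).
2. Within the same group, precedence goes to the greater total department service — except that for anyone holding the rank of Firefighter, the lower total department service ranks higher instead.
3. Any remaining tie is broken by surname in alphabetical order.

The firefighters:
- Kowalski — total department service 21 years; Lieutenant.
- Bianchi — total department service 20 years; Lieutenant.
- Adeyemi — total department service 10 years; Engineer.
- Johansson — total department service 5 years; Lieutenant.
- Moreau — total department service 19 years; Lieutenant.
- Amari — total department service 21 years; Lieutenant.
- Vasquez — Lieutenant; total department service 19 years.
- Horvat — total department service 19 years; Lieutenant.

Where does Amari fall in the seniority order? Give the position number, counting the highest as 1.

1

By rank: Amari, Kowalski, Bianchi, Horvat, Moreau, Vasquez and Johansson (Lieutenant); then Adeyemi (Engineer).
Among Amari, Kowalski, Bianchi, Horvat, Moreau, Vasquez and Johansson, by total department service (higher first): Amari and Kowalski (21 years) before Bianchi (20 years) before Horvat, Moreau and Vasquez (19 years) before Johansson (5 years).
Among Amari and Kowalski, alphabetically by surname: Amari before Kowalski.
Among Horvat, Moreau and Vasquez, alphabetically by surname: Horvat before Moreau before Vasquez.
Order: Amari, Kowalski, Bianchi, Horvat, Moreau, Vasquez, Johansson, Adeyemi. So position 1.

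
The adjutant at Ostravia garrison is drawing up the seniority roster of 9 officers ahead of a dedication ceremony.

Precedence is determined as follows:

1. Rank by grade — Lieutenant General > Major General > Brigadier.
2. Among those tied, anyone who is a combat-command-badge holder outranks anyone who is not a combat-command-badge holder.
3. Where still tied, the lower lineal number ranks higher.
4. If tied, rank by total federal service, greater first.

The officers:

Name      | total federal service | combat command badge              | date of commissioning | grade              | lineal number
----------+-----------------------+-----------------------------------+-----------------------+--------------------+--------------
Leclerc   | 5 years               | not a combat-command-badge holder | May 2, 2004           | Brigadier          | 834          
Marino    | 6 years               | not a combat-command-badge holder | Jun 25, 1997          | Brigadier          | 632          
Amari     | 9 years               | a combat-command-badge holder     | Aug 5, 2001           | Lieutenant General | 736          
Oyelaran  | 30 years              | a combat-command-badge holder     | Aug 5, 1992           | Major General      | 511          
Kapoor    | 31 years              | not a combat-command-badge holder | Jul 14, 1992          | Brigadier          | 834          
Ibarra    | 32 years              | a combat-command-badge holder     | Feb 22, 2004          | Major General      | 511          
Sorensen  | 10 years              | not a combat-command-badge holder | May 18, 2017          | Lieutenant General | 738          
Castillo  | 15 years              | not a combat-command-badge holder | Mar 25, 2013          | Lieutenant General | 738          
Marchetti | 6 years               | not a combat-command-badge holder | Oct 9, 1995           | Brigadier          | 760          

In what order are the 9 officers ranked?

Amari, Castillo, Sorensen, Ibarra, Oyelaran, Marino, Marchetti, Kapoor, Leclerc

By grade: Amari, Castillo and Sorensen (Lieutenant General); then Ibarra and Oyelaran (Major General); then Marino, Marchetti, Kapoor and Leclerc (Brigadier).
Among Amari, Castillo and Sorensen, a combat-command-badge holder before not a combat-command-badge holder: Amari (a combat-command-badge holder) before Castillo and Sorensen (not a combat-command-badge holder).
Castillo and Sorensen both have lineal number 738, so the next rule applies.
Among Castillo and Sorensen, by total federal service (higher first): Castillo (15 years) before Sorensen (10 years).
Ibarra and Oyelaran are each a combat-command-badge holder, so the next rule applies.
Ibarra and Oyelaran both have lineal number 511, so the next rule applies.
Among Ibarra and Oyelaran, by total federal service (higher first): Ibarra (32 years) before Oyelaran (30 years).
Marino, Marchetti, Kapoor and Leclerc are each not a combat-command-badge holder, so the next rule applies.
Among Marino, Marchetti, Kapoor and Leclerc, by lineal number (lower first): Marino (632) before Marchetti (760) before Kapoor and Leclerc (834).
Among Kapoor and Leclerc, by total federal service (higher first): Kapoor (31 years) before Leclerc (5 years).
Full order: Amari, Castillo, Sorensen, Ibarra, Oyelaran, Marino, Marchetti, Kapoor, Leclerc.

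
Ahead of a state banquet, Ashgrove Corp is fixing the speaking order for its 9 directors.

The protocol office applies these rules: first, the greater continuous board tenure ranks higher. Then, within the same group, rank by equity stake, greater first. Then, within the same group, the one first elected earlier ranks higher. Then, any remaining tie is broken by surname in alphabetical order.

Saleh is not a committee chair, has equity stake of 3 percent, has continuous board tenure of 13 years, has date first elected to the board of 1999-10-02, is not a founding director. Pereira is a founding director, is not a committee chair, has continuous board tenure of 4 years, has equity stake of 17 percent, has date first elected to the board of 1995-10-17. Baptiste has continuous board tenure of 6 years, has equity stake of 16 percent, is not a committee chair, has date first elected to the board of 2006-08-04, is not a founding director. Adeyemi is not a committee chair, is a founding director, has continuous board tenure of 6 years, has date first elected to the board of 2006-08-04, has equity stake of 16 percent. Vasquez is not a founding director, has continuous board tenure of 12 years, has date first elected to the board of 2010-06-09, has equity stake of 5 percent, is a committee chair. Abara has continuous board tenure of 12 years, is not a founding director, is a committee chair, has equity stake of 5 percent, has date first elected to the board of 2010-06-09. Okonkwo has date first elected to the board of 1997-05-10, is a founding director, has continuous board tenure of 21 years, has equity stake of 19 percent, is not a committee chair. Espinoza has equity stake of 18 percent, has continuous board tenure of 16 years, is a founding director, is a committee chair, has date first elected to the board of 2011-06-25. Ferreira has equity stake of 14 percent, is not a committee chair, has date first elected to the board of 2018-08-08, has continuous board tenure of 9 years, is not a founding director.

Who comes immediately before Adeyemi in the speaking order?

By continuous board tenure (higher first): Okonkwo (21 years); then Espinoza (16 years); then Saleh (13 years); then Abara and Vasquez (both 12 years); then Ferreira (9 years); then Adeyemi and Baptiste (both 6 years); then Pereira (4 years).
Abara and Vasquez both have equity stake 5 percent, so the next rule applies.
Abara and Vasquez both have date first elected to the board 2010-06-09, so the next rule applies.
Among Abara and Vasquez, alphabetically by surname: Abara before Vasquez.
Adeyemi and Baptiste both have equity stake 16 percent, so the next rule applies.
Adeyemi and Baptiste both have date first elected to the board 2006-08-04, so the next rule applies.
Among Adeyemi and Baptiste, alphabetically by surname: Adeyemi before Baptiste.
Order: Okonkwo, Espinoza, Saleh, Abara, Vasquez, Ferreira, Adeyemi, Baptiste, Pereira.

Ferreira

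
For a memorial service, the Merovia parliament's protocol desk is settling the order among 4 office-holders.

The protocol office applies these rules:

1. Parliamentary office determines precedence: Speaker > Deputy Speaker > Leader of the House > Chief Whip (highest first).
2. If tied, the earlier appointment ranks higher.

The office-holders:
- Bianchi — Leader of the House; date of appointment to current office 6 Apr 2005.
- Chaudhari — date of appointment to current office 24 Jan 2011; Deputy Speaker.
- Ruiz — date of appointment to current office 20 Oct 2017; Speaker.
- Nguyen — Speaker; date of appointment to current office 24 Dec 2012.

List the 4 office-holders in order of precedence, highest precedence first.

By parliamentary office: Nguyen and Ruiz (Speaker); then Chaudhari (Deputy Speaker); then Bianchi (Leader of the House).
Among Nguyen and Ruiz, by date of appointment to current office (earlier first): Nguyen (24 Dec 2012) before Ruiz (20 Oct 2017).
Full order: Nguyen, Ruiz, Chaudhari, Bianchi.

Nguyen, Ruiz, Chaudhari, Bianchi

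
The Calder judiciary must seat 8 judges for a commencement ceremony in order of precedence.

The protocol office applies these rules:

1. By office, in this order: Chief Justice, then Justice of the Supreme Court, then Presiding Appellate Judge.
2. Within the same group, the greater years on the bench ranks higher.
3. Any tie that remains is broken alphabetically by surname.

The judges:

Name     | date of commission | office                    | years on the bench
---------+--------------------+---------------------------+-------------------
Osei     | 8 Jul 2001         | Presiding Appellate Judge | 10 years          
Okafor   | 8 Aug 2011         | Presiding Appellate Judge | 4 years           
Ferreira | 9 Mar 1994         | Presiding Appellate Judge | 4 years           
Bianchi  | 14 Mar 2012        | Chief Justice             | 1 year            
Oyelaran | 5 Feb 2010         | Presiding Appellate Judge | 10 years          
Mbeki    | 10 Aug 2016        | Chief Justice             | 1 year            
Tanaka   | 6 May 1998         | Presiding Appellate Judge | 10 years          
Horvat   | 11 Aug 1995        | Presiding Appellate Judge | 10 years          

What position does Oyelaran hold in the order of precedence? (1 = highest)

By office: Bianchi and Mbeki (Chief Justice); then Horvat, Osei, Oyelaran, Tanaka, Ferreira and Okafor (Presiding Appellate Judge).
Bianchi and Mbeki both have years on the bench 1 year, so the next rule applies.
Among Bianchi and Mbeki, alphabetically by surname: Bianchi before Mbeki.
Among Horvat, Osei, Oyelaran, Tanaka, Ferreira and Okafor, by years on the bench (higher first): Horvat, Osei, Oyelaran and Tanaka (10 years) before Ferreira and Okafor (4 years).
Among Horvat, Osei, Oyelaran and Tanaka, alphabetically by surname: Horvat before Osei before Oyelaran before Tanaka.
Among Ferreira and Okafor, alphabetically by surname: Ferreira before Okafor.
Order: Bianchi, Mbeki, Horvat, Osei, Oyelaran, Tanaka, Ferreira, Okafor. So position 5.

5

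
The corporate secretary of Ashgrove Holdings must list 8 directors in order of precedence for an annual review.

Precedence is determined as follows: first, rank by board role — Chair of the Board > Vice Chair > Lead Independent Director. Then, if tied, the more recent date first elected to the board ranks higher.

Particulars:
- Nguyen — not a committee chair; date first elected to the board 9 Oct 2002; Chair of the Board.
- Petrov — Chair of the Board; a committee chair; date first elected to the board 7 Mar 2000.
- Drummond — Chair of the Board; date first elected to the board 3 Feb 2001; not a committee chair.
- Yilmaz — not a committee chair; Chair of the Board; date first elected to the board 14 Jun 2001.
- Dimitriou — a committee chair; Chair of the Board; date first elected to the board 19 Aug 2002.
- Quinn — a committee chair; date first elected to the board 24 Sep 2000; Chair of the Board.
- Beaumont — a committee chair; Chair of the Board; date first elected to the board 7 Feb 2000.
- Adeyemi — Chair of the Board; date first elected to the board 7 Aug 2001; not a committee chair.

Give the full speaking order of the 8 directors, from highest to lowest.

Nguyen, Dimitriou, Adeyemi, Yilmaz, Drummond, Quinn, Petrov, Beaumont

By board role: Nguyen, Dimitriou, Adeyemi, Yilmaz, Drummond, Quinn, Petrov and Beaumont (Chair of the Board).
Among Nguyen, Dimitriou, Adeyemi, Yilmaz, Drummond, Quinn, Petrov and Beaumont, by date first elected to the board (later first): Nguyen (9 Oct 2002) before Dimitriou (19 Aug 2002) before Adeyemi (7 Aug 2001) before Yilmaz (14 Jun 2001) before Drummond (3 Feb 2001) before Quinn (24 Sep 2000) before Petrov (7 Mar 2000) before Beaumont (7 Feb 2000).
Full order: Nguyen, Dimitriou, Adeyemi, Yilmaz, Drummond, Quinn, Petrov, Beaumont.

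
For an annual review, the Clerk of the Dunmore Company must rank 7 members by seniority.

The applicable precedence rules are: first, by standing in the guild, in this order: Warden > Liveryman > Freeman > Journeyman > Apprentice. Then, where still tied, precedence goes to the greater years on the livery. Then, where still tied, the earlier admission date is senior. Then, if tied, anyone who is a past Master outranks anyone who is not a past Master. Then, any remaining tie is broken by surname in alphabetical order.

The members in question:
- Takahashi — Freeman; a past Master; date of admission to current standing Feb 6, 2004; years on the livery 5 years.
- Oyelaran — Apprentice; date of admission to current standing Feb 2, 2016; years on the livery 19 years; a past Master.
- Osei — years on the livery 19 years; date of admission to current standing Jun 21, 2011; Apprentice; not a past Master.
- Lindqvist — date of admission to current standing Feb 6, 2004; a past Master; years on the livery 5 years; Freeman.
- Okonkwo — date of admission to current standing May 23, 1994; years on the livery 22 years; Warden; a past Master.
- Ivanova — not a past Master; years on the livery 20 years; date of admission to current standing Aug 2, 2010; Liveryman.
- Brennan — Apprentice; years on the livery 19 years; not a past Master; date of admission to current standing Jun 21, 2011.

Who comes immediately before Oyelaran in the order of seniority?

By standing in the guild: Okonkwo (Warden); then Ivanova (Liveryman); then Lindqvist and Takahashi (Freeman); then Brennan, Osei and Oyelaran (Apprentice).
Lindqvist and Takahashi both have years on the livery 5 years, so the next rule applies.
Lindqvist and Takahashi both have date of admission to current standing Feb 6, 2004, so the next rule applies.
Lindqvist and Takahashi are each a past Master, so the next rule applies.
Among Lindqvist and Takahashi, alphabetically by surname: Lindqvist before Takahashi.
Brennan, Osei and Oyelaran all have years on the livery 19 years, so the next rule applies.
Among Brennan, Osei and Oyelaran, by date of admission to current standing (earlier first): Brennan and Osei (Jun 21, 2011) before Oyelaran (Feb 2, 2016).
Brennan and Osei are each not a past Master, so the next rule applies.
Among Brennan and Osei, alphabetically by surname: Brennan before Osei.
Order: Okonkwo, Ivanova, Lindqvist, Takahashi, Brennan, Osei, Oyelaran.

Osei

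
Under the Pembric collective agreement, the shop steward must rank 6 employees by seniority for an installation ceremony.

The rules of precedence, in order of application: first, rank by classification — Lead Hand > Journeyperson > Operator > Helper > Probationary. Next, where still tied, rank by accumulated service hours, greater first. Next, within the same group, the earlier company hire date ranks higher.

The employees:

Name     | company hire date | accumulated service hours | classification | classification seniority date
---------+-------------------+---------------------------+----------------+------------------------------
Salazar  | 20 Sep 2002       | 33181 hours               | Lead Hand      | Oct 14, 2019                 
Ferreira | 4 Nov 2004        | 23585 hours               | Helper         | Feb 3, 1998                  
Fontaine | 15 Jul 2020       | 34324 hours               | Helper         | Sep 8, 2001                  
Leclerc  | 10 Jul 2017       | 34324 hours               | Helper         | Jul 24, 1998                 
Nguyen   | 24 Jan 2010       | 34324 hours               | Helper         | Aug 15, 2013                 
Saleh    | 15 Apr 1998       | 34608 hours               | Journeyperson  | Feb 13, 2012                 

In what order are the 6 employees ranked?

Salazar, Saleh, Nguyen, Leclerc, Fontaine, Ferreira

By classification: Salazar (Lead Hand); then Saleh (Journeyperson); then Nguyen, Leclerc, Fontaine and Ferreira (Helper).
Among Nguyen, Leclerc, Fontaine and Ferreira, by accumulated service hours (higher first): Nguyen, Leclerc and Fontaine (34324 hours) before Ferreira (23585 hours).
Among Nguyen, Leclerc and Fontaine, by company hire date (earlier first): Nguyen (24 Jan 2010) before Leclerc (10 Jul 2017) before Fontaine (15 Jul 2020).
Full order: Salazar, Saleh, Nguyen, Leclerc, Fontaine, Ferreira.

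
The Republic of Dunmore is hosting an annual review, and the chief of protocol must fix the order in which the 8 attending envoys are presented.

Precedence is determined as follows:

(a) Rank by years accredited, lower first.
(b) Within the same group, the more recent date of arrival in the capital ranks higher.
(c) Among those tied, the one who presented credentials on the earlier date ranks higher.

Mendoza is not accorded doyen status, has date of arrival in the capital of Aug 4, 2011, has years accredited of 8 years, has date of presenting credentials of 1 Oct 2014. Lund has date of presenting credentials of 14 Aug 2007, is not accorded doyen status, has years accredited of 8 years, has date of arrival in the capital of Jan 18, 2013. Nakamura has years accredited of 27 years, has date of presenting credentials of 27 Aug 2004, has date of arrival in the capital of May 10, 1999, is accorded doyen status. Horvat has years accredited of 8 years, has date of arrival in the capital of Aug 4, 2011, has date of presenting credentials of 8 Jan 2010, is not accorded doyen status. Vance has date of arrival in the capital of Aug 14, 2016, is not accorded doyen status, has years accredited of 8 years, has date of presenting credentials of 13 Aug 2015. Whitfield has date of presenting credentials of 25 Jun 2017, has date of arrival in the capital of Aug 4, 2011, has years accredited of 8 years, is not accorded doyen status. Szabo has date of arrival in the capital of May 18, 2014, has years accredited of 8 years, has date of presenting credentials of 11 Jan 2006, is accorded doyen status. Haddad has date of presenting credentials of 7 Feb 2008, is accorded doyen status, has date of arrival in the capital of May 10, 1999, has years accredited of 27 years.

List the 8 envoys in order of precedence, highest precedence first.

Vance, Szabo, Lund, Horvat, Mendoza, Whitfield, Nakamura, Haddad

By years accredited (lower first): Vance, Szabo, Lund, Horvat, Mendoza and Whitfield (each 8 years); then Nakamura and Haddad (both 27 years).
Among Vance, Szabo, Lund, Horvat, Mendoza and Whitfield, by date of arrival in the capital (later first): Vance (Aug 14, 2016) before Szabo (May 18, 2014) before Lund (Jan 18, 2013) before Horvat, Mendoza and Whitfield (Aug 4, 2011).
Among Horvat, Mendoza and Whitfield, by date of presenting credentials (earlier first): Horvat (8 Jan 2010) before Mendoza (1 Oct 2014) before Whitfield (25 Jun 2017).
Nakamura and Haddad both have date of arrival in the capital May 10, 1999, so the next rule applies.
Among Nakamura and Haddad, by date of presenting credentials (earlier first): Nakamura (27 Aug 2004) before Haddad (7 Feb 2008).
Full order: Vance, Szabo, Lund, Horvat, Mendoza, Whitfield, Nakamura, Haddad.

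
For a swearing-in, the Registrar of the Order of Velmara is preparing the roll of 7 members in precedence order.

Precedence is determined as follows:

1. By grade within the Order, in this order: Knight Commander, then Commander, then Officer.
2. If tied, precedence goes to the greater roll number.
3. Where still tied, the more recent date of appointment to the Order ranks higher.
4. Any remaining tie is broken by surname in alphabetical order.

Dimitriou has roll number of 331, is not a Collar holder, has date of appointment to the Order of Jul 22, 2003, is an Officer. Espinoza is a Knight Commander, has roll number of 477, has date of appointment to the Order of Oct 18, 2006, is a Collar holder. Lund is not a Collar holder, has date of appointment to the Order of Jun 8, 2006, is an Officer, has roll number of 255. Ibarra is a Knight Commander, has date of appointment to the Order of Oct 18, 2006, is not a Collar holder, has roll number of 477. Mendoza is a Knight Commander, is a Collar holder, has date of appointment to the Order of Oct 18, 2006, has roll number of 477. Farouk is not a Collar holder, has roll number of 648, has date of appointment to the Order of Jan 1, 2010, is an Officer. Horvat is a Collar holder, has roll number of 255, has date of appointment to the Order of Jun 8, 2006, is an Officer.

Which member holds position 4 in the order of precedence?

Farouk

By grade within the Order: Espinoza, Ibarra and Mendoza (Knight Commander); then Farouk, Dimitriou, Horvat and Lund (Officer).
Espinoza, Ibarra and Mendoza all have roll number 477, so the next rule applies.
Espinoza, Ibarra and Mendoza all have date of appointment to the Order Oct 18, 2006, so the next rule applies.
Among Espinoza, Ibarra and Mendoza, alphabetically by surname: Espinoza before Ibarra before Mendoza.
Among Farouk, Dimitriou, Horvat and Lund, by roll number (higher first): Farouk (648) before Dimitriou (331) before Horvat and Lund (255).
Horvat and Lund both have date of appointment to the Order Jun 8, 2006, so the next rule applies.
Among Horvat and Lund, alphabetically by surname: Horvat before Lund.
Order: Espinoza, Ibarra, Mendoza, Farouk, Dimitriou, Horvat, Lund.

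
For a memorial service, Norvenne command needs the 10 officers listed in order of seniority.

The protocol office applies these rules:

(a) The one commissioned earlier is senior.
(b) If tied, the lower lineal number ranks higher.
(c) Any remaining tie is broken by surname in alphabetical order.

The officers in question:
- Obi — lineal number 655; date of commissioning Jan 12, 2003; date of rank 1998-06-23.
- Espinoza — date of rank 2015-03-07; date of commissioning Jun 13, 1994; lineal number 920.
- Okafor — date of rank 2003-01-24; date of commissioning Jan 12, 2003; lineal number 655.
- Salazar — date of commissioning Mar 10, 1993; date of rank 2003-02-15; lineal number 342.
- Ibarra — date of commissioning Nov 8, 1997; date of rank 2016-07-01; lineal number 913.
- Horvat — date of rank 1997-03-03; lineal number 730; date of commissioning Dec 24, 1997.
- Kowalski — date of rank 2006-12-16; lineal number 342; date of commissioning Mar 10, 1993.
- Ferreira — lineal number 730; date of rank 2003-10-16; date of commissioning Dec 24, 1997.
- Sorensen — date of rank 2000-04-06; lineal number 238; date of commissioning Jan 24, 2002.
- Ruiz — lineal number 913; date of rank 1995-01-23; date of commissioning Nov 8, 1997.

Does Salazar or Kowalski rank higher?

By date of commissioning (earlier first): Kowalski and Salazar (both Mar 10, 1993); then Espinoza (Jun 13, 1994); then Ibarra and Ruiz (both Nov 8, 1997); then Ferreira and Horvat (both Dec 24, 1997); then Sorensen (Jan 24, 2002); then Obi and Okafor (both Jan 12, 2003).
Kowalski and Salazar both have lineal number 342, so the next rule applies.
Among Kowalski and Salazar, alphabetically by surname: Kowalski before Salazar.
Ibarra and Ruiz both have lineal number 913, so the next rule applies.
Among Ibarra and Ruiz, alphabetically by surname: Ibarra before Ruiz.
Ferreira and Horvat both have lineal number 730, so the next rule applies.
Among Ferreira and Horvat, alphabetically by surname: Ferreira before Horvat.
Obi and Okafor both have lineal number 655, so the next rule applies.
Among Obi and Okafor, alphabetically by surname: Obi before Okafor.
So Kowalski takes precedence.

Kowalski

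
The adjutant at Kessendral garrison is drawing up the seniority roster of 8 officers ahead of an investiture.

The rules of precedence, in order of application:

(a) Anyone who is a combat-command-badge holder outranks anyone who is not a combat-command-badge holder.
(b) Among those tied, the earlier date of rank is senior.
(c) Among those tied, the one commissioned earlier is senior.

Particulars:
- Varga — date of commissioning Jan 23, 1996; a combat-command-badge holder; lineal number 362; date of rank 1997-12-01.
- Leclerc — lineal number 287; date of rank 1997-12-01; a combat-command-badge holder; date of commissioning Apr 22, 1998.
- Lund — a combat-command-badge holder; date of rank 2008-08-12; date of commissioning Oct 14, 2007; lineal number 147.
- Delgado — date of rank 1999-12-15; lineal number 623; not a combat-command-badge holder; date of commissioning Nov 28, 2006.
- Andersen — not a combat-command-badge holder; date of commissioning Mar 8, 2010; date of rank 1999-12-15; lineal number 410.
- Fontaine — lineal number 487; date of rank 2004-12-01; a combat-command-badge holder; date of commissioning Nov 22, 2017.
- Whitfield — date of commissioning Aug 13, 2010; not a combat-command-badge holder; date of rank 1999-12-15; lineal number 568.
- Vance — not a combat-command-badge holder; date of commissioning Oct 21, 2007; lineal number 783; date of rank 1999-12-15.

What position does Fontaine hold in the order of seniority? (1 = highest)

3

By the first rule: Varga, Leclerc, Fontaine and Lund (each a combat-command-badge holder); then Delgado, Vance, Andersen and Whitfield (each not a combat-command-badge holder).
Among Varga, Leclerc, Fontaine and Lund, by date of rank (earlier first): Varga and Leclerc (1997-12-01) before Fontaine (2004-12-01) before Lund (2008-08-12).
Among Varga and Leclerc, by date of commissioning (earlier first): Varga (Jan 23, 1996) before Leclerc (Apr 22, 1998).
Delgado, Vance, Andersen and Whitfield all have date of rank 1999-12-15, so the next rule applies.
Among Delgado, Vance, Andersen and Whitfield, by date of commissioning (earlier first): Delgado (Nov 28, 2006) before Vance (Oct 21, 2007) before Andersen (Mar 8, 2010) before Whitfield (Aug 13, 2010).
Order: Varga, Leclerc, Fontaine, Lund, Delgado, Vance, Andersen, Whitfield. So position 3.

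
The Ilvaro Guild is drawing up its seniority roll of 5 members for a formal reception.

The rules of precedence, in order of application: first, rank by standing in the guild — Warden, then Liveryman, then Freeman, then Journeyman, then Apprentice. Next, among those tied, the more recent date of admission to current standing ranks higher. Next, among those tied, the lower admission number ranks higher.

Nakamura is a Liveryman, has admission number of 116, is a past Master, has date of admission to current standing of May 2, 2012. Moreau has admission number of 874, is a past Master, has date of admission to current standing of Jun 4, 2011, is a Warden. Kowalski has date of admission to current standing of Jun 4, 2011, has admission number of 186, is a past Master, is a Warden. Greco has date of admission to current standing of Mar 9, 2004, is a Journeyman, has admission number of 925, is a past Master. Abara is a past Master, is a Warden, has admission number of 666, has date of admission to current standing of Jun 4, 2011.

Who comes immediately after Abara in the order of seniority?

By standing in the guild: Kowalski, Abara and Moreau (Warden); then Nakamura (Liveryman); then Greco (Journeyman).
Kowalski, Abara and Moreau all have date of admission to current standing Jun 4, 2011, so the next rule applies.
Among Kowalski, Abara and Moreau, by admission number (lower first): Kowalski (186) before Abara (666) before Moreau (874).
Order: Kowalski, Abara, Moreau, Nakamura, Greco.

Moreau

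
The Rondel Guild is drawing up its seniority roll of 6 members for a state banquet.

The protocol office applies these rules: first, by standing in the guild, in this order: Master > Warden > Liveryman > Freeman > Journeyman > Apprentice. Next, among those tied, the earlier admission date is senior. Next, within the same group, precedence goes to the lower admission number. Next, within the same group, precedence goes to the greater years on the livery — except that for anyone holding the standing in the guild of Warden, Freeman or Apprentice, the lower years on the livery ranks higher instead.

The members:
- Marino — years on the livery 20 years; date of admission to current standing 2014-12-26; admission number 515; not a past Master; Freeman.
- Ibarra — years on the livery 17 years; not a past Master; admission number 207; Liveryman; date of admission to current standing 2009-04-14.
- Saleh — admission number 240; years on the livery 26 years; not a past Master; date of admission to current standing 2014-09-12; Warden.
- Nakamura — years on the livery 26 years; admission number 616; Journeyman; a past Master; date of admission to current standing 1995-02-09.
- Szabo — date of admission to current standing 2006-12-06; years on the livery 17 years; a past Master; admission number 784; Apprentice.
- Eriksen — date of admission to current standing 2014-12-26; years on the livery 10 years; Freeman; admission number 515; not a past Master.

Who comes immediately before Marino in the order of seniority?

By standing in the guild: Saleh (Warden); then Ibarra (Liveryman); then Eriksen and Marino (Freeman); then Nakamura (Journeyman); then Szabo (Apprentice).
Eriksen and Marino both have date of admission to current standing 2014-12-26, so the next rule applies.
Eriksen and Marino both have admission number 515, so the next rule applies.
Among Eriksen and Marino, by years on the livery (lower first) (reversed rule for this group): Eriksen (10 years) before Marino (20 years).
Order: Saleh, Ibarra, Eriksen, Marino, Nakamura, Szabo.

Eriksen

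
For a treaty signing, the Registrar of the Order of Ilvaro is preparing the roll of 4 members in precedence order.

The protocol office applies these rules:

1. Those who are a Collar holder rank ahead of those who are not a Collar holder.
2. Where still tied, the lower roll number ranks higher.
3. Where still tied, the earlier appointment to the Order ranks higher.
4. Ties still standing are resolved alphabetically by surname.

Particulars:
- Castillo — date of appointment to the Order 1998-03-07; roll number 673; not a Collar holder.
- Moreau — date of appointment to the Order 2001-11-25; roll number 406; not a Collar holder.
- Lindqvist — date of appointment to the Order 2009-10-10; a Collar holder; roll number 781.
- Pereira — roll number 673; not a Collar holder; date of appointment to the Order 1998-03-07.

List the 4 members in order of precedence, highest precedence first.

Lindqvist, Moreau, Castillo, Pereira

By the first rule: Lindqvist (a Collar holder); then Moreau, Castillo and Pereira (each not a Collar holder).
Among Moreau, Castillo and Pereira, by roll number (lower first): Moreau (406) before Castillo and Pereira (673).
Castillo and Pereira both have date of appointment to the Order 1998-03-07, so the next rule applies.
Among Castillo and Pereira, alphabetically by surname: Castillo before Pereira.
Full order: Lindqvist, Moreau, Castillo, Pereira.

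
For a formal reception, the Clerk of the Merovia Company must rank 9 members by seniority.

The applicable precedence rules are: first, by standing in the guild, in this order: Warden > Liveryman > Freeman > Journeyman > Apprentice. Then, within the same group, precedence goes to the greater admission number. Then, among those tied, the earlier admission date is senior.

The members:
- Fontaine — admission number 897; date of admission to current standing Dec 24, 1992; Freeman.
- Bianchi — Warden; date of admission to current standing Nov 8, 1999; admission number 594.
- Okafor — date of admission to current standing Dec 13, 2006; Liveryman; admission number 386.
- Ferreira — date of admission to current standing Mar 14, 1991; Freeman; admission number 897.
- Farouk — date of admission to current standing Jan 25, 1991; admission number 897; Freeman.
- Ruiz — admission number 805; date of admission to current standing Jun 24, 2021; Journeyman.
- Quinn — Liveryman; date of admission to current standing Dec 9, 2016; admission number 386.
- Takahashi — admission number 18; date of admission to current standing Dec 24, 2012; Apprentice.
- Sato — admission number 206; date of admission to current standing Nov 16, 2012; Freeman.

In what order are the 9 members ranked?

By standing in the guild: Bianchi (Warden); then Okafor and Quinn (Liveryman); then Farouk, Ferreira, Fontaine and Sato (Freeman); then Ruiz (Journeyman); then Takahashi (Apprentice).
Okafor and Quinn both have admission number 386, so the next rule applies.
Among Okafor and Quinn, by date of admission to current standing (earlier first): Okafor (Dec 13, 2006) before Quinn (Dec 9, 2016).
Among Farouk, Ferreira, Fontaine and Sato, by admission number (higher first): Farouk, Ferreira and Fontaine (897) before Sato (206).
Among Farouk, Ferreira and Fontaine, by date of admission to current standing (earlier first): Farouk (Jan 25, 1991) before Ferreira (Mar 14, 1991) before Fontaine (Dec 24, 1992).
Full order: Bianchi, Okafor, Quinn, Farouk, Ferreira, Fontaine, Sato, Ruiz, Takahashi.

Bianchi, Okafor, Quinn, Farouk, Ferreira, Fontaine, Sato, Ruiz, Takahashi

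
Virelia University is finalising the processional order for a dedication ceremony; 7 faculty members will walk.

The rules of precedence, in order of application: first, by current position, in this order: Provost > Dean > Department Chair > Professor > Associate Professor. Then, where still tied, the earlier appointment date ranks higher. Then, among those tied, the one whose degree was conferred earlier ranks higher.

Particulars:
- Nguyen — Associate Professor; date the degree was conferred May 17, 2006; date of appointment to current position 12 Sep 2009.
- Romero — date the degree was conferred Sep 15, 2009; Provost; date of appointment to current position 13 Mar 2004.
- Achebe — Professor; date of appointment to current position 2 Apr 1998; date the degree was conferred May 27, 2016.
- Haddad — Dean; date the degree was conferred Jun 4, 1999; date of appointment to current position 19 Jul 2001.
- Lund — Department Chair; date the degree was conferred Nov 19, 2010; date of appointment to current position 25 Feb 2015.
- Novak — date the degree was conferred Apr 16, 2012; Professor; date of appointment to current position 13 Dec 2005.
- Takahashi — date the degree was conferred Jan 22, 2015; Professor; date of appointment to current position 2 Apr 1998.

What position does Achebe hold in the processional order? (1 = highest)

By current position: Romero (Provost); then Haddad (Dean); then Lund (Department Chair); then Takahashi, Achebe and Novak (Professor); then Nguyen (Associate Professor).
Among Takahashi, Achebe and Novak, by date of appointment to current position (earlier first): Takahashi and Achebe (2 Apr 1998) before Novak (13 Dec 2005).
Among Takahashi and Achebe, by date the degree was conferred (earlier first): Takahashi (Jan 22, 2015) before Achebe (May 27, 2016).
Order: Romero, Haddad, Lund, Takahashi, Achebe, Novak, Nguyen. So position 5.

5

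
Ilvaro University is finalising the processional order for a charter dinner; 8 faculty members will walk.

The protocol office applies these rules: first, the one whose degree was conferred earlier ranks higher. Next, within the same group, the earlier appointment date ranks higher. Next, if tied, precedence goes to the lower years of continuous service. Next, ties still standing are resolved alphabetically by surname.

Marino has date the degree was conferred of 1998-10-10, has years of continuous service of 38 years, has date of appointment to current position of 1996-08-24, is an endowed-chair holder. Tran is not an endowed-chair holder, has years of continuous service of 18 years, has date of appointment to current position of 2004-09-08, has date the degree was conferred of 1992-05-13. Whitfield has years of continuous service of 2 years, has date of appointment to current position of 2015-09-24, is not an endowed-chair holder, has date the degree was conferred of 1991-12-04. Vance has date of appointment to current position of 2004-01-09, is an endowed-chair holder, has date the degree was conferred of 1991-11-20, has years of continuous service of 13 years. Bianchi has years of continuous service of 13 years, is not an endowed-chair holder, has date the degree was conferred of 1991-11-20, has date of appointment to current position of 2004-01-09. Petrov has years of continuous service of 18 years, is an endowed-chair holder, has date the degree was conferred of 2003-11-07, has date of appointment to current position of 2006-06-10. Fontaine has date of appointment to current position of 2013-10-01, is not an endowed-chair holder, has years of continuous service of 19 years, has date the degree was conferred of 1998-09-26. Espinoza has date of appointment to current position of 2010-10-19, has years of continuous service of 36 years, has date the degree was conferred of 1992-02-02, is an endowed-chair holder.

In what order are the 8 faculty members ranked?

By date the degree was conferred (earlier first): Bianchi and Vance (both 1991-11-20); then Whitfield (1991-12-04); then Espinoza (1992-02-02); then Tran (1992-05-13); then Fontaine (1998-09-26); then Marino (1998-10-10); then Petrov (2003-11-07).
Bianchi and Vance both have date of appointment to current position 2004-01-09, so the next rule applies.
Bianchi and Vance both have years of continuous service 13 years, so the next rule applies.
Among Bianchi and Vance, alphabetically by surname: Bianchi before Vance.
Full order: Bianchi, Vance, Whitfield, Espinoza, Tran, Fontaine, Marino, Petrov.

Bianchi, Vance, Whitfield, Espinoza, Tran, Fontaine, Marino, Petrov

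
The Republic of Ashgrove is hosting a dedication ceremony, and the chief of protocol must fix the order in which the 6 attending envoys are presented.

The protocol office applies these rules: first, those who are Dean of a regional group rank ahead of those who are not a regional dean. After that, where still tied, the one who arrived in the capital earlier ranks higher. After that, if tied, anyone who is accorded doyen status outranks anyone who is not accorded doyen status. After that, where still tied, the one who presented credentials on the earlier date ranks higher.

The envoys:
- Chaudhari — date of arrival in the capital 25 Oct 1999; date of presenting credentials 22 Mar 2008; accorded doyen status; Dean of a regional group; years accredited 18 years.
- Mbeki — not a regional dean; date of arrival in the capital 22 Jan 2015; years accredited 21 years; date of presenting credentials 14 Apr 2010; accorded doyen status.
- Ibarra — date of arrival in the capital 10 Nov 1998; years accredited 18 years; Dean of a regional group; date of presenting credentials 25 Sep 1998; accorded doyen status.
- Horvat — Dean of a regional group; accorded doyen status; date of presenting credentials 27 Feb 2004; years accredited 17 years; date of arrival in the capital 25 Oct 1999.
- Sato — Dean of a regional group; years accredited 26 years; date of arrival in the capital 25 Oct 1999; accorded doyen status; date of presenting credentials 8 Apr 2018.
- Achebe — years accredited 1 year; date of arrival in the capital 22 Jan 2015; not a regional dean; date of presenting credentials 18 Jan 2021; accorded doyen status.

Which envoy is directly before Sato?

Chaudhari

By the first rule: Ibarra, Horvat, Chaudhari and Sato (each Dean of a regional group); then Mbeki and Achebe (both not a regional dean).
Among Ibarra, Horvat, Chaudhari and Sato, by date of arrival in the capital (earlier first): Ibarra (10 Nov 1998) before Horvat, Chaudhari and Sato (25 Oct 1999).
Horvat, Chaudhari and Sato are each accorded doyen status, so the next rule applies.
Among Horvat, Chaudhari and Sato, by date of presenting credentials (earlier first): Horvat (27 Feb 2004) before Chaudhari (22 Mar 2008) before Sato (8 Apr 2018).
Mbeki and Achebe both have date of arrival in the capital 22 Jan 2015, so the next rule applies.
Mbeki and Achebe are each accorded doyen status, so the next rule applies.
Among Mbeki and Achebe, by date of presenting credentials (earlier first): Mbeki (14 Apr 2010) before Achebe (18 Jan 2021).
Order: Ibarra, Horvat, Chaudhari, Sato, Mbeki, Achebe.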